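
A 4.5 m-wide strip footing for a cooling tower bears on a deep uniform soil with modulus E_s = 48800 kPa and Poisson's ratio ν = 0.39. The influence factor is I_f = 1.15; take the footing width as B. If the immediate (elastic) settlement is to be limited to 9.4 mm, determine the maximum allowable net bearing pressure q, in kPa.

S_e = q·B·(1−ν²)/E_s · I_f  ⇒  q = S_e·E_s / (B·(1−ν²)·I_f).
q = 0.0094 × 48800 / (4.5 × 0.8479 × 1.15) = 104.5 kPa

q ≈ 105 kPa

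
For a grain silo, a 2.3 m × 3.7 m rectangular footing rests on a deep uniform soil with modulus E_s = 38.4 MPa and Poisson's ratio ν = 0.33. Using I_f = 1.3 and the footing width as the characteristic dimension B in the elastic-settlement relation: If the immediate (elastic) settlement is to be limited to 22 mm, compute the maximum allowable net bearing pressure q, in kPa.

E_s = 38.4 MPa = 38400 kPa.
S_e = q·B·(1−ν²)/E_s · I_f  ⇒  q = S_e·E_s / (B·(1−ν²)·I_f).
q = 0.022 × 38400 / (2.3 × 0.8911 × 1.3) = 317.1 kPa

q ≈ 317 kPa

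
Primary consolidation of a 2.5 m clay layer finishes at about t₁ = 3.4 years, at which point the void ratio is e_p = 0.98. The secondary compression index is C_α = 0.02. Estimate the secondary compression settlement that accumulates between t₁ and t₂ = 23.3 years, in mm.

S_s ≈ 21.1 mm

Secondary compression: S_s = C_α·H/(1+e_p)·log₁₀(t₂/t₁)
S_s = 0.02×2.5/(1+0.98)×log₁₀(23.3/3.4)
    = 0.02525 × 0.8359 = 0.02111 m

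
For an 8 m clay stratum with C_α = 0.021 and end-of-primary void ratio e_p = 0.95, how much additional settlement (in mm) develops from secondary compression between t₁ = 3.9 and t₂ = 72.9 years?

Secondary compression: S_s = C_α·H/(1+e_p)·log₁₀(t₂/t₁)
S_s = 0.021×8/(1+0.95)×log₁₀(72.9/3.9)
    = 0.08615 × 1.272 = 0.1096 m

S_s ≈ 110 mm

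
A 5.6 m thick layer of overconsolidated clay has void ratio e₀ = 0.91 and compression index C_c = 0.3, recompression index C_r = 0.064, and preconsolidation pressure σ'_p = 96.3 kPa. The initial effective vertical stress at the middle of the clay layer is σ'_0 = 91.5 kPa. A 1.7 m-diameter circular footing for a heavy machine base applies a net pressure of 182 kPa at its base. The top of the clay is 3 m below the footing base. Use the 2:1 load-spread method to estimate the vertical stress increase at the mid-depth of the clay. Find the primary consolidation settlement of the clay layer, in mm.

S_c ≈ 21.8 mm

Mid-depth of clay below the footing base: z = 3 + 5.6/2 = 5.8 m.
Stress increase at mid-clay by the 2:1 spreading method:
Δσ ≈ qD²/(D+z)² = 182×1.7²/(1.7+5.8)² = 9.3508 kPa
Final effective stress: σ'_f = 91.5 + 9.3508 = 100.85 kPa.
σ'_f = 100.85 > σ'_p = 96.3 kPa, so the stress path crosses the preconsolidation pressure — recompression up to σ'_p, then virgin compression beyond:
S_c = H/(1+e₀)·[C_r·log₁₀(σ'_p/σ'_0) + C_c·log₁₀(σ'_f/σ'_p)]
    = 5.6/1.91 × [0.064×log₁₀(96.3/91.5) + 0.3×log₁₀(100.85/96.3)]
    = 2.9319 × [0.0014211 + 0.0060149] = 0.0218 m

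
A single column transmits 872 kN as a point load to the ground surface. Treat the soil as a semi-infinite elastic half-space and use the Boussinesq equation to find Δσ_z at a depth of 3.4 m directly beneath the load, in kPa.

Boussinesq vertical stress below a point load on an elastic half-space:
Δσ_z = 3P/(2πz²) · [1 + (r/z)²]^(−5/2)
r/z = 0/3.4 = 0; [1+(r/z)²]^(−5/2) = 1.
Δσ_z = 3×872/(2π×3.4²) × 1 = 36.016 × 1 = 36.02 kPa

Δσ_z ≈ 36 kPa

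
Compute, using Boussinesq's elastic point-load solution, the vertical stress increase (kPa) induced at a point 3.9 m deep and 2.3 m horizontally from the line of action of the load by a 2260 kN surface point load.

Δσ_z ≈ 33.6 kPa

Boussinesq vertical stress below a point load on an elastic half-space:
Δσ_z = 3P/(2πz²) · [1 + (r/z)²]^(−5/2)
r/z = 2.3/3.9 = 0.58974; [1+(r/z)²]^(−5/2) = 0.47417.
Δσ_z = 3×2260/(2π×3.9²) × 0.47417 = 70.945 × 0.47417 = 33.64 kPa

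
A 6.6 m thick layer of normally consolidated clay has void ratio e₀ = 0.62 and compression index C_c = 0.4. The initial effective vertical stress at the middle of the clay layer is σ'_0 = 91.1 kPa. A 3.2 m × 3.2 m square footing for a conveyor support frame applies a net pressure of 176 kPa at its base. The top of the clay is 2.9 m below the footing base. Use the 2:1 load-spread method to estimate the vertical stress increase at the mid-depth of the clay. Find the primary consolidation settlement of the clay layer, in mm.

Mid-depth of clay below the footing base: z = 2.9 + 6.6/2 = 6.2 m.
Stress increase at mid-clay by the 2:1 spreading method:
Δσ = qBL/((B+z)(L+z)) = 176×3.2×3.2/((3.2+6.2)(3.2+6.2)) = 20.397 kPa
Final effective stress: σ'_f = σ'_0 + Δσ = 91.1 + 20.397 = 111.5 kPa.
Normally consolidated clay, so the full stress increment lies on the virgin compression line:
S_c = C_c·H/(1+e₀)·log₁₀(σ'_f/σ'_0) = 0.4×6.6/(1+0.62)×log₁₀(111.5/91.1)
    = 1.6296 × 0.087756 = 0.143 m

S_c ≈ 143 mm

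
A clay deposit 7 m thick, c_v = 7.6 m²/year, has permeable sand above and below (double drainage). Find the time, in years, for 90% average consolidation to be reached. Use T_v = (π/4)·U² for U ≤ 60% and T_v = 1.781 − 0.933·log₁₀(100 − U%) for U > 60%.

t ≈ 1.37 years

Drainage path length: H_d = H/2 = 3.5 m (double drainage).
U > 60%: T_v = 1.781 − 0.933·log₁₀(100 − 90) = 0.848.
t = T_v·H_d²/c_v = 0.848×3.5²/7.6 = 1.367 years.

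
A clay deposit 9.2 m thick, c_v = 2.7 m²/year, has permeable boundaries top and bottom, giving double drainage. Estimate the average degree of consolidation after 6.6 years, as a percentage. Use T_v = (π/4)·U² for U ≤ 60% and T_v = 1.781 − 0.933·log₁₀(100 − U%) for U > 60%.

U ≈ 89.9 %

Drainage path length: H_d = H/2 = 4.6 m (double drainage).
T_v = c_v·t/H_d² = 2.7×6.6/4.6² = 0.84216.
T_v = 0.84216 corresponds to the U > 60% branch:
U = 1 − 10^((1.781 − T_v)/0.933)/100 = 0.8985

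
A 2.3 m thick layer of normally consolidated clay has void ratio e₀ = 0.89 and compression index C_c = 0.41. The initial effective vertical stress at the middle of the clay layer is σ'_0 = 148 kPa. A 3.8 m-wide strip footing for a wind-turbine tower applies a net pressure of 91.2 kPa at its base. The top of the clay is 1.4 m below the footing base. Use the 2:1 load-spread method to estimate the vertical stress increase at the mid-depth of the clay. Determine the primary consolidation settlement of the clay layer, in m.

S_c ≈ 0.068 m

Mid-depth of clay below the footing base: z = 1.4 + 2.3/2 = 2.55 m.
Stress increase at mid-clay by the 2:1 spreading method:
Δσ = qB/(B+z) = 91.2×3.8/(3.8+2.55) = 54.576 kPa
Final effective stress: σ'_f = σ'_0 + Δσ = 148 + 54.576 = 202.58 kPa.
Normally consolidated clay, so the full stress increment lies on the virgin compression line:
S_c = C_c·H/(1+e₀)·log₁₀(σ'_f/σ'_0) = 0.41×2.3/(1+0.89)×log₁₀(202.58/148)
    = 0.49894 × 0.13633 = 0.06802 m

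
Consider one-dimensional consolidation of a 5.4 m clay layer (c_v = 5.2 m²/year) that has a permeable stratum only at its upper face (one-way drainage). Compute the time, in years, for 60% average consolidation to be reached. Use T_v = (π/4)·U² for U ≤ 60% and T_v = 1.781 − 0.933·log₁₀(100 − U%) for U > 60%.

Drainage path length: H_d = H = 5.4 m (single drainage).
U ≤ 60%: T_v = (π/4)·U² = (π/4)×0.6² = 0.28274.
t = T_v·H_d²/c_v = 0.28274×5.4²/5.2 = 1.586 years.

t ≈ 1.59 years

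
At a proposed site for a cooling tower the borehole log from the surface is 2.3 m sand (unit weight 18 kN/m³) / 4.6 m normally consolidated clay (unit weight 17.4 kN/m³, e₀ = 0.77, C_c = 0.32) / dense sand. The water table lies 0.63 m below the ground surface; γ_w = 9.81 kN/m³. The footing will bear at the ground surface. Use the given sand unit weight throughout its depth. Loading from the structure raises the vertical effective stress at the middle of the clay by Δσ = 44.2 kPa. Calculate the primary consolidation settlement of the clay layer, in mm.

S_c ≈ 258 mm

Mid-depth of clay below the ground surface: z = 2.3 + 4.6/2 = 4.6 m.
Total vertical stress at mid-clay: σ_v = 18×2.3 + 17.4×2.3 = 81.42 kPa.
Pore pressure: u = 9.81×(4.6 − 0.63) = 38.946 kPa.
Initial effective stress: σ'_0 = σ_v − u = 81.42 − 38.946 = 42.474 kPa.
Final effective stress: σ'_f = σ'_0 + Δσ = 42.474 + 44.2 = 86.674 kPa.
Normally consolidated clay, so the full stress increment lies on the virgin compression line:
S_c = C_c·H/(1+e₀)·log₁₀(σ'_f/σ'_0) = 0.32×4.6/(1+0.77)×log₁₀(86.674/42.474)
    = 0.83164 × 0.30977 = 0.2576 m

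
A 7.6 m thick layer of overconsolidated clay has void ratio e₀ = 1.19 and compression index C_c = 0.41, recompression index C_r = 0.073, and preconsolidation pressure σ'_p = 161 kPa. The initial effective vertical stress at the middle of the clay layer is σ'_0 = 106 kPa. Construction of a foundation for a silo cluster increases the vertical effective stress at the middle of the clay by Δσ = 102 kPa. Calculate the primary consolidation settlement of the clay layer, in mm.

S_c ≈ 204 mm

Final effective stress: σ'_f = 106 + 102 = 208 kPa.
σ'_f = 208 > σ'_p = 161 kPa, so the stress path crosses the preconsolidation pressure — recompression up to σ'_p, then virgin compression beyond:
S_c = H/(1+e₀)·[C_r·log₁₀(σ'_p/σ'_0) + C_c·log₁₀(σ'_f/σ'_p)]
    = 7.6/2.19 × [0.073×log₁₀(161/106) + 0.41×log₁₀(208/161)]
    = 3.4703 × [0.013251 + 0.045607] = 0.2043 m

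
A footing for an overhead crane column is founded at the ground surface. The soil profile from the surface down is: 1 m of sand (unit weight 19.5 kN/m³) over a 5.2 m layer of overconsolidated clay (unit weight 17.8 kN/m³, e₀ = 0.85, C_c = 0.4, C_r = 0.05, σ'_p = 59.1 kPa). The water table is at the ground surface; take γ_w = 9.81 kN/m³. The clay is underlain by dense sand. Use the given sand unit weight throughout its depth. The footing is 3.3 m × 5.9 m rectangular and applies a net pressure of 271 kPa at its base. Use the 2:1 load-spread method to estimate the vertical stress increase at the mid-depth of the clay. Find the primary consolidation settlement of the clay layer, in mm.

S_c ≈ 348 mm

Mid-depth of clay below the ground surface: z = 1 + 5.2/2 = 3.6 m.
Total vertical stress at mid-clay: σ_v = 19.5×1 + 17.8×2.6 = 65.78 kPa.
Pore pressure: u = 9.81×(3.6 − 0) = 35.316 kPa.
Initial effective stress: σ'_0 = σ_v − u = 65.78 − 35.316 = 30.464 kPa.
Stress increase at mid-clay by the 2:1 spreading method:
Δσ = qBL/((B+z)(L+z)) = 271×3.3×5.9/((3.3+3.6)(5.9+3.6)) = 80.494 kPa
Final effective stress: σ'_f = 30.464 + 80.494 = 110.96 kPa.
σ'_f = 110.96 > σ'_p = 59.1 kPa, so the stress path crosses the preconsolidation pressure — recompression up to σ'_p, then virgin compression beyond:
S_c = H/(1+e₀)·[C_r·log₁₀(σ'_p/σ'_0) + C_c·log₁₀(σ'_f/σ'_p)]
    = 5.2/1.85 × [0.05×log₁₀(59.1/30.464) + 0.4×log₁₀(110.96/59.1)]
    = 2.8108 × [0.01439 + 0.10943] = 0.348 m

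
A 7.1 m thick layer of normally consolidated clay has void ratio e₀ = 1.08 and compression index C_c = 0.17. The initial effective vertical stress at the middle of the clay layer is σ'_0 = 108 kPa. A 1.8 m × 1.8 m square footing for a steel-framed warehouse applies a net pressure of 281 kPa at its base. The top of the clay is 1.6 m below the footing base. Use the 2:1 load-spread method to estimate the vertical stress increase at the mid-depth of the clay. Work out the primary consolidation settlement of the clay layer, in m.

Mid-depth of clay below the footing base: z = 1.6 + 7.1/2 = 5.15 m.
Stress increase at mid-clay by the 2:1 spreading method:
Δσ = qBL/((B+z)(L+z)) = 281×1.8×1.8/((1.8+5.15)(1.8+5.15)) = 18.849 kPa
Final effective stress: σ'_f = σ'_0 + Δσ = 108 + 18.849 = 126.85 kPa.
Normally consolidated clay, so the full stress increment lies on the virgin compression line:
S_c = C_c·H/(1+e₀)·log₁₀(σ'_f/σ'_0) = 0.17×7.1/(1+1.08)×log₁₀(126.85/108)
    = 0.58029 × 0.069867 = 0.04054 m

S_c ≈ 0.0405 m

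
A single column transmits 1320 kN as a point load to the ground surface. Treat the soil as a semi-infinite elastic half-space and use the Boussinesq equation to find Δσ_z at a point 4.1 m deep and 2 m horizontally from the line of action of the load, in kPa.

Boussinesq vertical stress below a point load on an elastic half-space:
Δσ_z = 3P/(2πz²) · [1 + (r/z)²]^(−5/2)
r/z = 2/4.1 = 0.4878; [1+(r/z)²]^(−5/2) = 0.58646.
Δσ_z = 3×1320/(2π×4.1²) × 0.58646 = 37.493 × 0.58646 = 21.99 kPa

Δσ_z ≈ 22 kPa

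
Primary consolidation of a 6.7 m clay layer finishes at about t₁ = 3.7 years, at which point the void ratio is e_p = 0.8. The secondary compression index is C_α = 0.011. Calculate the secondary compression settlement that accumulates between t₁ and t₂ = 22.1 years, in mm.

Secondary compression: S_s = C_α·H/(1+e_p)·log₁₀(t₂/t₁)
S_s = 0.011×6.7/(1+0.8)×log₁₀(22.1/3.7)
    = 0.04094 × 0.7762 = 0.03178 m

S_s ≈ 31.8 mm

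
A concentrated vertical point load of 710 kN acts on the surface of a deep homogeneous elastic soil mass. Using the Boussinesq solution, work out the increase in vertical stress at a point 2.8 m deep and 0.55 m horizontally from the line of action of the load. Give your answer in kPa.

Boussinesq vertical stress below a point load on an elastic half-space:
Δσ_z = 3P/(2πz²) · [1 + (r/z)²]^(−5/2)
r/z = 0.55/2.8 = 0.19643; [1+(r/z)²]^(−5/2) = 0.90969.
Δσ_z = 3×710/(2π×2.8²) × 0.90969 = 43.24 × 0.90969 = 39.33 kPa

Δσ_z ≈ 39.3 kPa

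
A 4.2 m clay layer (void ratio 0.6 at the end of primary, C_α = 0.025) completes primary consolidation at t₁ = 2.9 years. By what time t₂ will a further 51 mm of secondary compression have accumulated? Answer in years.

t₂ ≈ 17.4 years

S_s = C_α·H/(1+e_p)·log₁₀(t₂/t₁) ⇒ log₁₀(t₂/t₁) = S_s·(1+e_p)/(C_α·H).
log₁₀(t₂/t₁) = 0.051 × (1+0.6) / (0.025×4.2) = 0.7771
t₂ = t₁ × 10^0.7771 = 2.9 × 5.986 = 17.36 years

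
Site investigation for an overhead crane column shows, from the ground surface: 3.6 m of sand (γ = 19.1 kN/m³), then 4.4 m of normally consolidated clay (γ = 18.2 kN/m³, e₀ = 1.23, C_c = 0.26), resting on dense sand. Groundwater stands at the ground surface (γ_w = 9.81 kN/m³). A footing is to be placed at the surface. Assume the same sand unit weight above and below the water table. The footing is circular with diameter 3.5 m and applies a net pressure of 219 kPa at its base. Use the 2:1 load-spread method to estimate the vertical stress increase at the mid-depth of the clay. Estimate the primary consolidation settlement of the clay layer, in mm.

S_c ≈ 104 mm

Mid-depth of clay below the ground surface: z = 3.6 + 4.4/2 = 5.8 m.
Total vertical stress at mid-clay: σ_v = 19.1×3.6 + 18.2×2.2 = 108.8 kPa.
Pore pressure: u = 9.81×(5.8 − 0) = 56.898 kPa.
Initial effective stress: σ'_0 = σ_v − u = 108.8 − 56.898 = 51.902 kPa.
Stress increase at mid-clay by the 2:1 spreading method:
Δσ ≈ qD²/(D+z)² = 219×3.5²/(3.5+5.8)² = 31.018 kPa
Final effective stress: σ'_f = σ'_0 + Δσ = 51.902 + 31.018 = 82.92 kPa.
Normally consolidated clay, so the full stress increment lies on the virgin compression line:
S_c = C_c·H/(1+e₀)·log₁₀(σ'_f/σ'_0) = 0.26×4.4/(1+1.23)×log₁₀(82.92/51.902)
    = 0.513 × 0.20348 = 0.1044 m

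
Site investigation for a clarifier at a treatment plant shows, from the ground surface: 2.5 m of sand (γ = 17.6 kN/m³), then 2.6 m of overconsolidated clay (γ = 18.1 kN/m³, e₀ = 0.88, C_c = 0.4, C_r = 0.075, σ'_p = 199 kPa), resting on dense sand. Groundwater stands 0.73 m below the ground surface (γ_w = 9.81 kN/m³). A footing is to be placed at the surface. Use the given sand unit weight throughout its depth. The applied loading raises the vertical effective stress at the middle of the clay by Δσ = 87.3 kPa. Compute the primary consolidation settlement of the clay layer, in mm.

S_c ≈ 54.2 mm

Mid-depth of clay below the ground surface: z = 2.5 + 2.6/2 = 3.8 m.
Total vertical stress at mid-clay: σ_v = 17.6×2.5 + 18.1×1.3 = 67.53 kPa.
Pore pressure: u = 9.81×(3.8 − 0.73) = 30.117 kPa.
Initial effective stress: σ'_0 = σ_v − u = 67.53 − 30.117 = 37.413 kPa.
Final effective stress: σ'_f = 37.413 + 87.3 = 124.71 kPa.
σ'_f = 124.71 ≤ σ'_p = 199 kPa, so the clay remains overconsolidated and only the recompression index applies:
S_c = C_r·H/(1+e₀)·log₁₀(σ'_f/σ'_0) = 0.075×2.6/1.88×log₁₀(124.71/37.413)
    = 0.10372 × 0.52288 = 0.05424 m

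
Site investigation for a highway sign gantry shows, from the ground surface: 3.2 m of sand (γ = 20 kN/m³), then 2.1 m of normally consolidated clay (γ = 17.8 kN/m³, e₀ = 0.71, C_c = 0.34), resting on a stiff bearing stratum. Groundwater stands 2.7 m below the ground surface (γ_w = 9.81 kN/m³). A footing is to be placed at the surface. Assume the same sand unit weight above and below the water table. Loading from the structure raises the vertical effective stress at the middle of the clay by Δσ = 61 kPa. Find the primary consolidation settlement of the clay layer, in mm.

Mid-depth of clay below the ground surface: z = 3.2 + 2.1/2 = 4.25 m.
Total vertical stress at mid-clay: σ_v = 20×3.2 + 17.8×1.05 = 82.69 kPa.
Pore pressure: u = 9.81×(4.25 − 2.7) = 15.206 kPa.
Initial effective stress: σ'_0 = σ_v − u = 82.69 − 15.206 = 67.484 kPa.
Final effective stress: σ'_f = σ'_0 + Δσ = 67.484 + 61 = 128.48 kPa.
Normally consolidated clay, so the full stress increment lies on the virgin compression line:
S_c = C_c·H/(1+e₀)·log₁₀(σ'_f/σ'_0) = 0.34×2.1/(1+0.71)×log₁₀(128.48/67.484)
    = 0.41754 × 0.27963 = 0.1168 m

S_c ≈ 117 mm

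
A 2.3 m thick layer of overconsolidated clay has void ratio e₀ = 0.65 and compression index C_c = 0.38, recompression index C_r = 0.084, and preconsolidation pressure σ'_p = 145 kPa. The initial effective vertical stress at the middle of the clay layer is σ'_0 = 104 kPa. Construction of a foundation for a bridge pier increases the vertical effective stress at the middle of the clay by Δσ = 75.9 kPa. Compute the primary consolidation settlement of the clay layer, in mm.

Final effective stress: σ'_f = 104 + 75.9 = 179.9 kPa.
σ'_f = 179.9 > σ'_p = 145 kPa, so the stress path crosses the preconsolidation pressure — recompression up to σ'_p, then virgin compression beyond:
S_c = H/(1+e₀)·[C_r·log₁₀(σ'_p/σ'_0) + C_c·log₁₀(σ'_f/σ'_p)]
    = 2.3/1.65 × [0.084×log₁₀(145/104) + 0.38×log₁₀(179.9/145)]
    = 1.3939 × [0.012124 + 0.035592] = 0.06651 m

S_c ≈ 66.5 mm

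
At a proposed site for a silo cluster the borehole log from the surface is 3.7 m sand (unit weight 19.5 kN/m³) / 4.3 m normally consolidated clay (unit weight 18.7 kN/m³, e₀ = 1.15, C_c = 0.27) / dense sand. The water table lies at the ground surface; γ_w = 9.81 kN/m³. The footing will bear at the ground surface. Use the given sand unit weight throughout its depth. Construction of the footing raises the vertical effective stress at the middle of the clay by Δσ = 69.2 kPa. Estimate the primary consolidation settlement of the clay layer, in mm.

S_c ≈ 191 mm

Mid-depth of clay below the ground surface: z = 3.7 + 4.3/2 = 5.85 m.
Total vertical stress at mid-clay: σ_v = 19.5×3.7 + 18.7×2.15 = 112.36 kPa.
Pore pressure: u = 9.81×(5.85 − 0) = 57.389 kPa.
Initial effective stress: σ'_0 = σ_v − u = 112.36 − 57.389 = 54.971 kPa.
Final effective stress: σ'_f = σ'_0 + Δσ = 54.971 + 69.2 = 124.17 kPa.
Normally consolidated clay, so the full stress increment lies on the virgin compression line:
S_c = C_c·H/(1+e₀)·log₁₀(σ'_f/σ'_0) = 0.27×4.3/(1+1.15)×log₁₀(124.17/54.971)
    = 0.54 × 0.35388 = 0.1911 m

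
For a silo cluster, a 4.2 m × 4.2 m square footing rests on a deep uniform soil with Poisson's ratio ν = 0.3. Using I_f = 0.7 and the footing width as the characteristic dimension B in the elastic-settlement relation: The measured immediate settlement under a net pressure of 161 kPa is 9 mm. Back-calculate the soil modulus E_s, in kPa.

S_e = q·B·(1−ν²)/E_s · I_f  ⇒  E_s = q·B·(1−ν²)·I_f / S_e.
E_s = 161 × 4.2 × 0.91 × 0.7 / 0.009 = 47860 kPa

E_s ≈ 47900 kPa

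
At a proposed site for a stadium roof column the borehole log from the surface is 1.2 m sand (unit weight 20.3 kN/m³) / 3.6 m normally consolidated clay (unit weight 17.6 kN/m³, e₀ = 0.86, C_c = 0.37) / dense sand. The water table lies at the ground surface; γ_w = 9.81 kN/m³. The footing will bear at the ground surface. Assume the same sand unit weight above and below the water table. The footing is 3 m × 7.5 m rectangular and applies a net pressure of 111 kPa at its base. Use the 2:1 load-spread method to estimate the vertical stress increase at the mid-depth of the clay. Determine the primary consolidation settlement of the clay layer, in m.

S_c ≈ 0.284 m

Mid-depth of clay below the ground surface: z = 1.2 + 3.6/2 = 3 m.
Total vertical stress at mid-clay: σ_v = 20.3×1.2 + 17.6×1.8 = 56.04 kPa.
Pore pressure: u = 9.81×(3 − 0) = 29.43 kPa.
Initial effective stress: σ'_0 = σ_v − u = 56.04 − 29.43 = 26.61 kPa.
Stress increase at mid-clay by the 2:1 spreading method:
Δσ = qBL/((B+z)(L+z)) = 111×3×7.5/((3+3)(7.5+3)) = 39.643 kPa
Final effective stress: σ'_f = σ'_0 + Δσ = 26.61 + 39.643 = 66.253 kPa.
Normally consolidated clay, so the full stress increment lies on the virgin compression line:
S_c = C_c·H/(1+e₀)·log₁₀(σ'_f/σ'_0) = 0.37×3.6/(1+0.86)×log₁₀(66.253/26.61)
    = 0.71613 × 0.39616 = 0.2837 m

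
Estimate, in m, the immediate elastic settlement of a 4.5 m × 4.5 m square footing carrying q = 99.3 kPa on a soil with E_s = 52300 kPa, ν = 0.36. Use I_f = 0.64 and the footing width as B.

Immediate (elastic) settlement: S_e = q·B·(1−ν²)/E_s · I_f.
S_e = 99.3 × 4.5 × (1 − 0.36²) / 52300 × 0.64
    = 99.3 × 4.5 × 0.8704 / 52300 × 0.64
    = 0.004759 m

S_e ≈ 0.00476 m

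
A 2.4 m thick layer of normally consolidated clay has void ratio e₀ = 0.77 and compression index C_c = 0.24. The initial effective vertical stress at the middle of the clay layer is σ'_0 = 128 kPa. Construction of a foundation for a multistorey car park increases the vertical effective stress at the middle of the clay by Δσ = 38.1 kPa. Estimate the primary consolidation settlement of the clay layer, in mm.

Final effective stress: σ'_f = σ'_0 + Δσ = 128 + 38.1 = 166.1 kPa.
Normally consolidated clay, so the full stress increment lies on the virgin compression line:
S_c = C_c·H/(1+e₀)·log₁₀(σ'_f/σ'_0) = 0.24×2.4/(1+0.77)×log₁₀(166.1/128)
    = 0.32542 × 0.11316 = 0.03682 m

S_c ≈ 36.8 mm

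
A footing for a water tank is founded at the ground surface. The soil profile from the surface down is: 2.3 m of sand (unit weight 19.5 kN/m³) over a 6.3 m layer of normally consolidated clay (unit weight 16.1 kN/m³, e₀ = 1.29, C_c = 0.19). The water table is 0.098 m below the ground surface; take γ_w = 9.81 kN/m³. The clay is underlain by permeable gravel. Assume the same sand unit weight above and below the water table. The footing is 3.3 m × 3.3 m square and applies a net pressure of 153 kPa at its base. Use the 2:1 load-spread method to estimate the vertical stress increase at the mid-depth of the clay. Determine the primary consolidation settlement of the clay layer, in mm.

Mid-depth of clay below the ground surface: z = 2.3 + 6.3/2 = 5.45 m.
Total vertical stress at mid-clay: σ_v = 19.5×2.3 + 16.1×3.15 = 95.565 kPa.
Pore pressure: u = 9.81×(5.45 − 0.098) = 52.503 kPa.
Initial effective stress: σ'_0 = σ_v − u = 95.565 − 52.503 = 43.062 kPa.
Stress increase at mid-clay by the 2:1 spreading method:
Δσ = qBL/((B+z)(L+z)) = 153×3.3×3.3/((3.3+5.45)(3.3+5.45)) = 21.762 kPa
Final effective stress: σ'_f = σ'_0 + Δσ = 43.062 + 21.762 = 64.824 kPa.
Normally consolidated clay, so the full stress increment lies on the virgin compression line:
S_c = C_c·H/(1+e₀)·log₁₀(σ'_f/σ'_0) = 0.19×6.3/(1+1.29)×log₁₀(64.824/43.062)
    = 0.52271 × 0.17764 = 0.09285 m

S_c ≈ 92.9 mm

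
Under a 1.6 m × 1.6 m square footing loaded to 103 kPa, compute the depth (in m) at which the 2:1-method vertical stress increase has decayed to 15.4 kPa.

z ≈ 2.54 m

2:1 spreading — at depth z the loaded area has grown by z in each plan dimension:
qB²/(B+z)² = Δσ_z ⇒ z = B(√(q/Δσ_z) − 1) = 1.6×(√(103/15.4) − 1) = 2.538 m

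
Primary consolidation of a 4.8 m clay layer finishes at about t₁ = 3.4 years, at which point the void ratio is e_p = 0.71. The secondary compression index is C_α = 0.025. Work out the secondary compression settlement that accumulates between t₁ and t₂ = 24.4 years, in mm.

Secondary compression: S_s = C_α·H/(1+e_p)·log₁₀(t₂/t₁)
S_s = 0.025×4.8/(1+0.71)×log₁₀(24.4/3.4)
    = 0.07018 × 0.8559 = 0.06006 m

S_s ≈ 60.1 mm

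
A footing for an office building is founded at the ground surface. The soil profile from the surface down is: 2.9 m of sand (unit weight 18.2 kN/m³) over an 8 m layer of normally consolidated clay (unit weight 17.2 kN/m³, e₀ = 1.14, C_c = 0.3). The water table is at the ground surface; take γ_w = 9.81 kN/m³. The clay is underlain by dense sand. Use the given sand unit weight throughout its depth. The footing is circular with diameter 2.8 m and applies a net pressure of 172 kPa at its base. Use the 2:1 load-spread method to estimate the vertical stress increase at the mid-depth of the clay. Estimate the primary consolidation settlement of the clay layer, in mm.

Mid-depth of clay below the ground surface: z = 2.9 + 8/2 = 6.9 m.
Total vertical stress at mid-clay: σ_v = 18.2×2.9 + 17.2×4 = 121.58 kPa.
Pore pressure: u = 9.81×(6.9 − 0) = 67.689 kPa.
Initial effective stress: σ'_0 = σ_v − u = 121.58 − 67.689 = 53.891 kPa.
Stress increase at mid-clay by the 2:1 spreading method:
Δσ ≈ qD²/(D+z)² = 172×2.8²/(2.8+6.9)² = 14.332 kPa
Final effective stress: σ'_f = σ'_0 + Δσ = 53.891 + 14.332 = 68.223 kPa.
Normally consolidated clay, so the full stress increment lies on the virgin compression line:
S_c = C_c·H/(1+e₀)·log₁₀(σ'_f/σ'_0) = 0.3×8/(1+1.14)×log₁₀(68.223/53.891)
    = 1.1215 × 0.10241 = 0.1149 m

S_c ≈ 115 mm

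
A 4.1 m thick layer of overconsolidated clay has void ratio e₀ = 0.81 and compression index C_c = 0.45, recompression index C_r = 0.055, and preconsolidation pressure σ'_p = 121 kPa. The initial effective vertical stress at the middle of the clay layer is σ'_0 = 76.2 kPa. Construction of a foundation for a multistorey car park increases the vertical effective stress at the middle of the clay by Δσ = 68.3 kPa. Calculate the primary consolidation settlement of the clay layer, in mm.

Final effective stress: σ'_f = 76.2 + 68.3 = 144.5 kPa.
σ'_f = 144.5 > σ'_p = 121 kPa, so the stress path crosses the preconsolidation pressure — recompression up to σ'_p, then virgin compression beyond:
S_c = H/(1+e₀)·[C_r·log₁₀(σ'_p/σ'_0) + C_c·log₁₀(σ'_f/σ'_p)]
    = 4.1/1.81 × [0.055×log₁₀(121/76.2) + 0.45×log₁₀(144.5/121)]
    = 2.2652 × [0.011046 + 0.034687] = 0.1036 m

S_c ≈ 104 mm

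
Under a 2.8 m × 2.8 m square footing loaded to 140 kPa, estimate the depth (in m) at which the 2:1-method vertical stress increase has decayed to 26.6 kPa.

2:1 spreading — at depth z the loaded area has grown by z in each plan dimension:
qB²/(B+z)² = Δσ_z ⇒ z = B(√(q/Δσ_z) − 1) = 2.8×(√(140/26.6) − 1) = 3.624 m

z ≈ 3.62 m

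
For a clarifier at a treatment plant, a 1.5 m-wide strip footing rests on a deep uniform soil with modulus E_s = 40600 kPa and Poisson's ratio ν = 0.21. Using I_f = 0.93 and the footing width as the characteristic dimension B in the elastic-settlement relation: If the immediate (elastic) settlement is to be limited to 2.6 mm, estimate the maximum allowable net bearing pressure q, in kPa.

S_e = q·B·(1−ν²)/E_s · I_f  ⇒  q = S_e·E_s / (B·(1−ν²)·I_f).
q = 0.0026 × 40600 / (1.5 × 0.9559 × 0.93) = 79.16 kPa

q ≈ 79.2 kPa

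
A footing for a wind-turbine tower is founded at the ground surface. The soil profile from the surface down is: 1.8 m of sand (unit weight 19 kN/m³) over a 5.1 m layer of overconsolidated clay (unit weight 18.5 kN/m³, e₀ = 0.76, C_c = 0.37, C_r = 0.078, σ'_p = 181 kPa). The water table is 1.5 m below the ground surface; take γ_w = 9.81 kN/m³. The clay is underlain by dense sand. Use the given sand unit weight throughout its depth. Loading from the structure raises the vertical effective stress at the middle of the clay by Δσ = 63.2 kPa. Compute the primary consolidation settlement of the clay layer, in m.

Mid-depth of clay below the ground surface: z = 1.8 + 5.1/2 = 4.35 m.
Total vertical stress at mid-clay: σ_v = 19×1.8 + 18.5×2.55 = 81.375 kPa.
Pore pressure: u = 9.81×(4.35 − 1.5) = 27.959 kPa.
Initial effective stress: σ'_0 = σ_v − u = 81.375 − 27.959 = 53.416 kPa.
Final effective stress: σ'_f = 53.416 + 63.2 = 116.62 kPa.
σ'_f = 116.62 ≤ σ'_p = 181 kPa, so the clay remains overconsolidated and only the recompression index applies:
S_c = C_r·H/(1+e₀)·log₁₀(σ'_f/σ'_0) = 0.078×5.1/1.76×log₁₀(116.62/53.416)
    = 0.22602 × 0.3391 = 0.07664 m

S_c ≈ 0.0766 m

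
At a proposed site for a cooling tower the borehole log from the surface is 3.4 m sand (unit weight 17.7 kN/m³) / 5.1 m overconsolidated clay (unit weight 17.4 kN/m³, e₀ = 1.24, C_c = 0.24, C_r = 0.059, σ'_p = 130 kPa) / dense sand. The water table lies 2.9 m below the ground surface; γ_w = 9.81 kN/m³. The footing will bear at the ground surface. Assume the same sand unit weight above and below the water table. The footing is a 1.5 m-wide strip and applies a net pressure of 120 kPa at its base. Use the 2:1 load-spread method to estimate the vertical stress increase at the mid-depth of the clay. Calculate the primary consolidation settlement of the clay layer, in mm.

Mid-depth of clay below the ground surface: z = 3.4 + 5.1/2 = 5.95 m.
Total vertical stress at mid-clay: σ_v = 17.7×3.4 + 17.4×2.55 = 104.55 kPa.
Pore pressure: u = 9.81×(5.95 − 2.9) = 29.921 kPa.
Initial effective stress: σ'_0 = σ_v − u = 104.55 − 29.921 = 74.629 kPa.
Stress increase at mid-clay by the 2:1 spreading method:
Δσ = qB/(B+z) = 120×1.5/(1.5+5.95) = 24.161 kPa
Final effective stress: σ'_f = 74.629 + 24.161 = 98.79 kPa.
σ'_f = 98.79 ≤ σ'_p = 130 kPa, so the clay remains overconsolidated and only the recompression index applies:
S_c = C_r·H/(1+e₀)·log₁₀(σ'_f/σ'_0) = 0.059×5.1/2.24×log₁₀(98.79/74.629)
    = 0.13433 × 0.12181 = 0.01636 m

S_c ≈ 16.4 mm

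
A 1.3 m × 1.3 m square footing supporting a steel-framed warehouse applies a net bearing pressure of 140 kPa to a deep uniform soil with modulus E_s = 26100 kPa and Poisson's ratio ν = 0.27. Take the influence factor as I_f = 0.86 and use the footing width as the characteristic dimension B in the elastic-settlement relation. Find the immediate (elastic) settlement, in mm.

S_e ≈ 5.56 mm

Immediate (elastic) settlement: S_e = q·B·(1−ν²)/E_s · I_f.
S_e = 140 × 1.3 × (1 − 0.27²) / 26100 × 0.86
    = 140 × 1.3 × 0.9271 / 26100 × 0.86
    = 0.00556 m = 5.56 mm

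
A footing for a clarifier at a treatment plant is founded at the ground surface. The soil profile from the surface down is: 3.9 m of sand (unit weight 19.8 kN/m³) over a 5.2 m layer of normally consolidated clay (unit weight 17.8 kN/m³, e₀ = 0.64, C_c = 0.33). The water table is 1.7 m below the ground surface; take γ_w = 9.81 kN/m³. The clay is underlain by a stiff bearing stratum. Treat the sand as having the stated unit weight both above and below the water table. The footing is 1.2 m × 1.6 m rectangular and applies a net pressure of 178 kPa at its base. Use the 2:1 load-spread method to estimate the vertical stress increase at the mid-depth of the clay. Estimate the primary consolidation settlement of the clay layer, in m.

S_c ≈ 0.0315 m

Mid-depth of clay below the ground surface: z = 3.9 + 5.2/2 = 6.5 m.
Total vertical stress at mid-clay: σ_v = 19.8×3.9 + 17.8×2.6 = 123.5 kPa.
Pore pressure: u = 9.81×(6.5 − 1.7) = 47.088 kPa.
Initial effective stress: σ'_0 = σ_v − u = 123.5 − 47.088 = 76.412 kPa.
Stress increase at mid-clay by the 2:1 spreading method:
Δσ = qBL/((B+z)(L+z)) = 178×1.2×1.6/((1.2+6.5)(1.6+6.5)) = 5.4796 kPa
Final effective stress: σ'_f = σ'_0 + Δσ = 76.412 + 5.4796 = 81.892 kPa.
Normally consolidated clay, so the full stress increment lies on the virgin compression line:
S_c = C_c·H/(1+e₀)·log₁₀(σ'_f/σ'_0) = 0.33×5.2/(1+0.64)×log₁₀(81.892/76.412)
    = 1.0463 × 0.03008 = 0.03147 m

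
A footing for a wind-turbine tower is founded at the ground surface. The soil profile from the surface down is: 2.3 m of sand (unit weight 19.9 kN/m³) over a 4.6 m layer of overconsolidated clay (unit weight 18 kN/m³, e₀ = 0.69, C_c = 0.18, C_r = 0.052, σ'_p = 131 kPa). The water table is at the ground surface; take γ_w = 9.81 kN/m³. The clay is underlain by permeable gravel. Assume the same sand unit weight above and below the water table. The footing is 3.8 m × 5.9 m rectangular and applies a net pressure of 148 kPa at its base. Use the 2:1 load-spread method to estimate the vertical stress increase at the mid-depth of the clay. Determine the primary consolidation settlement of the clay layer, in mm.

Mid-depth of clay below the ground surface: z = 2.3 + 4.6/2 = 4.6 m.
Total vertical stress at mid-clay: σ_v = 19.9×2.3 + 18×2.3 = 87.17 kPa.
Pore pressure: u = 9.81×(4.6 − 0) = 45.126 kPa.
Initial effective stress: σ'_0 = σ_v − u = 87.17 − 45.126 = 42.044 kPa.
Stress increase at mid-clay by the 2:1 spreading method:
Δσ = qBL/((B+z)(L+z)) = 148×3.8×5.9/((3.8+4.6)(5.9+4.6)) = 37.621 kPa
Final effective stress: σ'_f = 42.044 + 37.621 = 79.665 kPa.
σ'_f = 79.665 ≤ σ'_p = 131 kPa, so the clay remains overconsolidated and only the recompression index applies:
S_c = C_r·H/(1+e₀)·log₁₀(σ'_f/σ'_0) = 0.052×4.6/1.69×log₁₀(79.665/42.044)
    = 0.14154 × 0.27756 = 0.03929 m

S_c ≈ 39.3 mm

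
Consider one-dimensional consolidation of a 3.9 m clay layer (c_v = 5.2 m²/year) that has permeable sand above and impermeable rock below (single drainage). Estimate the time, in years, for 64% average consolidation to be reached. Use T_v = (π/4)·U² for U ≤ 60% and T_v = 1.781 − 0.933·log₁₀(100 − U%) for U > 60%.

Drainage path length: H_d = H = 3.9 m (single drainage).
U > 60%: T_v = 1.781 − 0.933·log₁₀(100 − 64) = 0.32897.
t = T_v·H_d²/c_v = 0.32897×3.9²/5.2 = 0.9622 years.

t ≈ 0.962 years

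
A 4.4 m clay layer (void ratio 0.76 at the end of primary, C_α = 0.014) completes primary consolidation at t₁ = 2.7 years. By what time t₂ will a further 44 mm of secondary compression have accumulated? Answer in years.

S_s = C_α·H/(1+e_p)·log₁₀(t₂/t₁) ⇒ log₁₀(t₂/t₁) = S_s·(1+e_p)/(C_α·H).
log₁₀(t₂/t₁) = 0.044 × (1+0.76) / (0.014×4.4) = 1.257
t₂ = t₁ × 10^1.257 = 2.7 × 18.08 = 48.81 years

t₂ ≈ 48.8 years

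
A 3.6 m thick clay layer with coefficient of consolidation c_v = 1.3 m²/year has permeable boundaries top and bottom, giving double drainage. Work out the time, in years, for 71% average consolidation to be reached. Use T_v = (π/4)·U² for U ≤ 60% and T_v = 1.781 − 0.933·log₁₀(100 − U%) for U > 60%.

t ≈ 1.04 years

Drainage path length: H_d = H/2 = 1.8 m (double drainage).
U > 60%: T_v = 1.781 − 0.933·log₁₀(100 − 71) = 0.41658.
t = T_v·H_d²/c_v = 0.41658×1.8²/1.3 = 1.038 years.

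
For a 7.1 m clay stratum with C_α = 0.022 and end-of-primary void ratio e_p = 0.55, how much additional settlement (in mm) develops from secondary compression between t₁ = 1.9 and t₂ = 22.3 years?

Secondary compression: S_s = C_α·H/(1+e_p)·log₁₀(t₂/t₁)
S_s = 0.022×7.1/(1+0.55)×log₁₀(22.3/1.9)
    = 0.1008 × 1.07 = 0.1078 m

S_s ≈ 108 mm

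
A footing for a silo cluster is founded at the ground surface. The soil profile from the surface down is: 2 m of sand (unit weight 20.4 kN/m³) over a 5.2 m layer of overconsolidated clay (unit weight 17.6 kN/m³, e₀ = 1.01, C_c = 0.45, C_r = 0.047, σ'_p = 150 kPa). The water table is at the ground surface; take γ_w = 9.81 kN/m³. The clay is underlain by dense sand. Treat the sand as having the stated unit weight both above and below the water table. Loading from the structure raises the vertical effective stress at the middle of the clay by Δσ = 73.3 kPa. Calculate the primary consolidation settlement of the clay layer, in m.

S_c ≈ 0.0538 m

Mid-depth of clay below the ground surface: z = 2 + 5.2/2 = 4.6 m.
Total vertical stress at mid-clay: σ_v = 20.4×2 + 17.6×2.6 = 86.56 kPa.
Pore pressure: u = 9.81×(4.6 − 0) = 45.126 kPa.
Initial effective stress: σ'_0 = σ_v − u = 86.56 − 45.126 = 41.434 kPa.
Final effective stress: σ'_f = 41.434 + 73.3 = 114.73 kPa.
σ'_f = 114.73 ≤ σ'_p = 150 kPa, so the clay remains overconsolidated and only the recompression index applies:
S_c = C_r·H/(1+e₀)·log₁₀(σ'_f/σ'_0) = 0.047×5.2/2.01×log₁₀(114.73/41.434)
    = 0.12159 × 0.44232 = 0.05378 m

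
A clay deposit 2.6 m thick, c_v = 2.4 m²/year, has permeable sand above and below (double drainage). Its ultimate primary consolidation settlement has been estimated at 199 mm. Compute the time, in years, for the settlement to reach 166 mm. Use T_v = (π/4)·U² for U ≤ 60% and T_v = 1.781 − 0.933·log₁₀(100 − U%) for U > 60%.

Drainage path length: H_d = H/2 = 1.3 m (double drainage).
U = S(t)/S_ult = 166/199 = 0.8342.
U > 60%: T_v = 1.781 − 0.933·log₁₀(100 − 83.417) = 0.64306.
t = T_v·H_d²/c_v = 0.64306×1.3²/2.4 = 0.4528 years.

t ≈ 0.453 years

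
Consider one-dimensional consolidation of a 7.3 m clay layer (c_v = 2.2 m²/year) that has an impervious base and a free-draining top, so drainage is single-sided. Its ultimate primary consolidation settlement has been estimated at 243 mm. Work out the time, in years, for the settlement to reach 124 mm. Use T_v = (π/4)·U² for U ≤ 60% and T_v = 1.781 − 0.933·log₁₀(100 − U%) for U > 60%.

Drainage path length: H_d = H = 7.3 m (single drainage).
U = S(t)/S_ult = 124/243 = 0.5103.
U ≤ 60%: T_v = (π/4)·U² = (π/4)×0.51029² = 0.20451.
t = T_v·H_d²/c_v = 0.20451×7.3²/2.2 = 4.954 years.

t ≈ 4.95 years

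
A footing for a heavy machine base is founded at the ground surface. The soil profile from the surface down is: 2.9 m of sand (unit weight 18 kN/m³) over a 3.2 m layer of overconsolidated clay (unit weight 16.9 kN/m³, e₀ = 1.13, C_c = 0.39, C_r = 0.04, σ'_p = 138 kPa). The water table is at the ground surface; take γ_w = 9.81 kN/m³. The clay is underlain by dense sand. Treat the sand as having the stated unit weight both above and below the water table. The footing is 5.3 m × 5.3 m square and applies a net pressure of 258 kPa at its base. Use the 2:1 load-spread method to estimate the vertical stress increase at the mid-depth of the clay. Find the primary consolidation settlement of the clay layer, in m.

Mid-depth of clay below the ground surface: z = 2.9 + 3.2/2 = 4.5 m.
Total vertical stress at mid-clay: σ_v = 18×2.9 + 16.9×1.6 = 79.24 kPa.
Pore pressure: u = 9.81×(4.5 − 0) = 44.145 kPa.
Initial effective stress: σ'_0 = σ_v − u = 79.24 − 44.145 = 35.095 kPa.
Stress increase at mid-clay by the 2:1 spreading method:
Δσ = qBL/((B+z)(L+z)) = 258×5.3×5.3/((5.3+4.5)(5.3+4.5)) = 75.46 kPa
Final effective stress: σ'_f = 35.095 + 75.46 = 110.55 kPa.
σ'_f = 110.55 ≤ σ'_p = 138 kPa, so the clay remains overconsolidated and only the recompression index applies:
S_c = C_r·H/(1+e₀)·log₁₀(σ'_f/σ'_0) = 0.04×3.2/2.13×log₁₀(110.55/35.095)
    = 0.060092 × 0.49831 = 0.02994 m

S_c ≈ 0.0299 m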